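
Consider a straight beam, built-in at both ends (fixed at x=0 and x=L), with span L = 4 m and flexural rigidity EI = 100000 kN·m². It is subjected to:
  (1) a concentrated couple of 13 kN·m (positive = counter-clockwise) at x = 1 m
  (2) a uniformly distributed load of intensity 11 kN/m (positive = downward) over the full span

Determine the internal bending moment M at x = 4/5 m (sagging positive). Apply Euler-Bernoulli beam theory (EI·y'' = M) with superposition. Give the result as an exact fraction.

Load 1 — applied couple M₀=13 kN·m at a=1 m (b=L-a=3):
  M_1 = R_Ax - M_A  [x≤a] with R_A=117/32, M_A=-39/16 = (117/32)·(4/5) - (-39/16) = 429/80 kN·m
Load 2 — uniform load w=11 kN/m over full span:
  M_2 = wLx/2 - wL²/12 - wx²/2 = 11·4·(4/5)/2 - 11·4²/12 - 11·(4/5)²/2 = -44/75 kN·m
Superposition: M = Σ M_i = 5731/1200 kN·m ≈ 4.775833 kN·m

M(4/5) = 5731/1200 kN·m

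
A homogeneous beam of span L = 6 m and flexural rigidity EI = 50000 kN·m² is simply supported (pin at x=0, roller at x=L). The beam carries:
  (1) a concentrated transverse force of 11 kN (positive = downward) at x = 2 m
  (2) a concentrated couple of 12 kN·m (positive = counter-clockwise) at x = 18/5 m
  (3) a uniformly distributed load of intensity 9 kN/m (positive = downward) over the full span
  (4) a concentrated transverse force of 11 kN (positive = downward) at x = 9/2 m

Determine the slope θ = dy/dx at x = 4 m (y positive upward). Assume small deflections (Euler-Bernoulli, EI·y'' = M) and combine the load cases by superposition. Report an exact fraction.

θ(4) = 451537/360000000 rad

Load 1 — point force P=11 kN at a=2 m (b=L-a=4):
  θ_1 = -Pa(2L²-6Lx+3x²+a²)/(6LEI)  [x>a] = -11·2·(2·6²-6·6·4+3·4²+2²)/(6·6·50000) = 11/45000 rad
Load 2 — applied couple M₀=12 kN·m at a=18/5 m (b=L-a=12/5):
  θ_2 = (M₀x²/(2L)-M₀(x-a)+C₁)/EI  [x>a] with C₁=M₀(3b²-L²)/(6L)=-156/25 = (12·4²/(2·6)-12·(4-(18/5))+(-156/25))/50000 = 31/312500 rad
Load 3 — uniform load w=9 kN/m over full span:
  θ_3 = -w(L³-6Lx²+4x³)/(24EI) = -9·(6³-6·6·4²+4·4³)/(24·50000) = 39/50000 rad
Load 4 — point force P=11 kN at a=9/2 m (b=L-a=3/2):
  θ_4 = -Pb(L²-b²-3x²)/(6LEI)  [x≤a] = -11·(3/2)·(6²-(3/2)²-3·4²)/(6·6·50000) = 209/1600000 rad
Superposition: θ = Σ θ_i = 451537/360000000 rad ≈ 0.001254 rad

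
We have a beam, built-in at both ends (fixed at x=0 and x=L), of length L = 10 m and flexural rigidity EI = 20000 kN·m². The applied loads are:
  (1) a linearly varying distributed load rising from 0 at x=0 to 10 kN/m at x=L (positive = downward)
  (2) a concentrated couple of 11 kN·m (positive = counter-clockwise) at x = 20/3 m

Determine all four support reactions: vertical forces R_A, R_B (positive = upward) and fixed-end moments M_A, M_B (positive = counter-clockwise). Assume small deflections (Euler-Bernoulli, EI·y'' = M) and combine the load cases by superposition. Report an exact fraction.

R_A = 247/15 kN, M_A = 37 kN·m, R_B = 503/15 kN, M_B = -50 kN·m

Load 1 — triangular load w₀=10 kN/m (0→w₀ over full span):
  R_A = 3w₀L/20 = 3·10·10/20 = 15 kN
  M_A = w₀L²/30 = 10·10²/30 = 100/3 kN·m
  R_B = 7w₀L/20 = 7·10·10/20 = 35 kN
  M_B = -w₀L²/20 = -10·10²/20 = -50 kN·m
Load 2 — applied couple M₀=11 kN·m at a=20/3 m (b=L-a=10/3):
  R_A = 6M₀ab/L³ = 6·11·(20/3)·(10/3)/10³ = 22/15 kN
  M_A = M₀b(2a-b)/L² = 11·(10/3)·(2·(20/3)-(10/3))/10² = 11/3 kN·m
  R_B = -6M₀ab/L³ = -6·11·(20/3)·(10/3)/10³ = -22/15 kN
  M_B = M₀a(2b-a)/L² = 11·(20/3)·(2·(10/3)-(20/3))/10² = 0 kN·m
Superposition: R_A = 247/15 kN, M_A = 37 kN·m, R_B = 503/15 kN, M_B = -50 kN·m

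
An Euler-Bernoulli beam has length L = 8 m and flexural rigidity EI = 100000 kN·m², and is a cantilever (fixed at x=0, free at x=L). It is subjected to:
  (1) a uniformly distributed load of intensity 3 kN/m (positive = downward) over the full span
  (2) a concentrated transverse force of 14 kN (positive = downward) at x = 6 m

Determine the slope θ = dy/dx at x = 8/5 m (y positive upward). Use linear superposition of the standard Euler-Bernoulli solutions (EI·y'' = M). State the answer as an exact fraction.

Load 1 — uniform load w=3 kN/m over full span:
  θ_1 = -wx(x²-3Lx+3L²)/(6EI) = -3·(8/5)·((8/5)²-3·8·(8/5)+3·8²)/(6·100000) = -488/390625 rad
Load 2 — point force P=14 kN at a=6 m (b=L-a=2):
  θ_2 = -Px(2a-x)/(2EI)  [x≤a] = -14·(8/5)·(2·6-(8/5))/(2·100000) = -91/78125 rad
Superposition: θ = Σ θ_i = -943/390625 rad ≈ -0.002414 rad

θ(8/5) = -943/390625 rad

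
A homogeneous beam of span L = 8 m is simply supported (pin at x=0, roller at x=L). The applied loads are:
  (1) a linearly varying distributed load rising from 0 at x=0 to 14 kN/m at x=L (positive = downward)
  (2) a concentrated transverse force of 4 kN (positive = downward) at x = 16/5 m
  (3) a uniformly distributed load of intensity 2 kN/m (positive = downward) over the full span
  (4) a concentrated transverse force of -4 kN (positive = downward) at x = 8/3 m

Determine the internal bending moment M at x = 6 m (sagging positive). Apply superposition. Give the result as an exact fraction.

M(6) = 923/15 kN·m

Load 1 — triangular load w₀=14 kN/m (0→w₀ over full span):
  M_1 = w₀Lx/6 - w₀x³/(6L) = 14·8·6/6 - 14·6³/(6·8) = 49 kN·m
Load 2 — point force P=4 kN at a=16/5 m (b=L-a=24/5):
  M_2 = Pa(L-x)/L  [x>a] = 4·(16/5)·(8-6)/8 = 16/5 kN·m
Load 3 — uniform load w=2 kN/m over full span:
  M_3 = wx(L-x)/2 = 2·6·(8-6)/2 = 12 kN·m
Load 4 — point force P=-4 kN at a=8/3 m (b=L-a=16/3):
  M_4 = Pa(L-x)/L  [x>a] = (-4)·(8/3)·(8-6)/8 = -8/3 kN·m
Superposition: M = Σ M_i = 923/15 kN·m ≈ 61.533333 kN·m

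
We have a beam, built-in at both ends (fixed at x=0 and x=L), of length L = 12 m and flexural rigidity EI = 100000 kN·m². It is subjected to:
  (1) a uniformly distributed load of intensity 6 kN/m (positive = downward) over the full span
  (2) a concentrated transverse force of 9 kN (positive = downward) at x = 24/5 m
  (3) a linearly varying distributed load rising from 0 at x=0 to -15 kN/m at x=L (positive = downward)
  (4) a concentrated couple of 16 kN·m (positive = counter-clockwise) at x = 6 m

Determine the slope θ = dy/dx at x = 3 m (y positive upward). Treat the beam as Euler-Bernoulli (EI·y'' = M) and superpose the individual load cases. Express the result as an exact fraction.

θ(3) = -22773/400000000 rad

Load 1 — uniform load w=6 kN/m over full span:
  θ_1 = -wx(L-x)(L-2x)/(12EI) = -6·3·(12-3)·(12-2·3)/(12·100000) = -81/100000 rad
Load 2 — point force P=9 kN at a=24/5 m (b=L-a=36/5):
  θ_2 = -Pb²x(2aL-(3a+b)x)/(2L³EI)  [x≤a] = -9·(36/5)²·3·(2·(24/5)·12-(3·(24/5)+(36/5))·3)/(2·12³·100000) = -5103/25000000 rad
Load 3 — triangular load w₀=-15 kN/m (0→w₀ over full span):
  θ_3 = -w₀(2x(L-x)(L-2x)(x+2L)+x²(L-x)²)/(120LEI) = -(-15)·(2·3·(12-3)·(12-2·3)·(3+2·12)+3²·(12-3)²)/(120·12·100000) = 3159/3200000 rad
Load 4 — applied couple M₀=16 kN·m at a=6 m (b=L-a=6):
  θ_4 = (R_Ax²/2 - M_Ax)/EI  [x≤a] with R_A=2, M_A=4 = (2·3²/2 - 4·3)/100000 = -3/100000 rad
Superposition: θ = Σ θ_i = -22773/400000000 rad ≈ -0.000057 rad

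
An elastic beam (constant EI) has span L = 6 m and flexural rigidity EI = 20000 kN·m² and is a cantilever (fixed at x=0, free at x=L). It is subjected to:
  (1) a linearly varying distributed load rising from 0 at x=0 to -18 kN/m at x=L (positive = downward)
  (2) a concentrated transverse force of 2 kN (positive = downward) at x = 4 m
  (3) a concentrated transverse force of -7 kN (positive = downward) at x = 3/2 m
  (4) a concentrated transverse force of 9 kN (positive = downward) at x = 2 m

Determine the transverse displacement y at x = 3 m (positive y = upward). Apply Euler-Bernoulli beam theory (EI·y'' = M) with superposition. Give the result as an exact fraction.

Load 1 — triangular load w₀=-18 kN/m (0→w₀ over full span):
  y_1 = (w₀Lx³/12-w₀L²x²/6-w₀x⁵/(120L))/EI = ((-18)·6·3³/12-(-18)·6²·3²/6-(-18)·3⁵/(120·6))/20000 = 29403/800000 m
Load 2 — point force P=2 kN at a=4 m (b=L-a=2):
  y_2 = -Px²(3a-x)/(6EI)  [x≤a] = -2·3²·(3·4-3)/(6·20000) = -27/20000 m
Load 3 — point force P=-7 kN at a=3/2 m (b=L-a=9/2):
  y_3 = -Pa²(3x-a)/(6EI)  [x>a] = -(-7)·(3/2)²·(3·3-(3/2))/(6·20000) = 63/64000 m
Load 4 — point force P=9 kN at a=2 m (b=L-a=4):
  y_4 = -Pa²(3x-a)/(6EI)  [x>a] = -9·2²·(3·3-2)/(6·20000) = -21/10000 m
Superposition: y = Σ y_i = 54861/1600000 m ≈ 0.034288 m

y(3) = 54861/1600000 m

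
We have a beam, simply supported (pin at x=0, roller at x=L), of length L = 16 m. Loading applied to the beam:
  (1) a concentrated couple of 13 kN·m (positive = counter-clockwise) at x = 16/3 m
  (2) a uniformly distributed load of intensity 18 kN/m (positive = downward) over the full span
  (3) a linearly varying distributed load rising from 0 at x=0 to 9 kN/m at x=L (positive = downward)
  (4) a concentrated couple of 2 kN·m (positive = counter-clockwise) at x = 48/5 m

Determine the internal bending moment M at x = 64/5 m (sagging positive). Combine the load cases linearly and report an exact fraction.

Load 1 — applied couple M₀=13 kN·m at a=16/3 m (b=L-a=32/3):
  M_1 = M₀x/L - M₀  [x>a] = 13·(64/5)/16 - 13 = -13/5 kN·m
Load 2 — uniform load w=18 kN/m over full span:
  M_2 = wx(L-x)/2 = 18·(64/5)·(16-(64/5))/2 = 9216/25 kN·m
Load 3 — triangular load w₀=9 kN/m (0→w₀ over full span):
  M_3 = w₀Lx/6 - w₀x³/(6L) = 9·16·(64/5)/6 - 9·(64/5)³/(6·16) = 13824/125 kN·m
Load 4 — applied couple M₀=2 kN·m at a=48/5 m (b=L-a=32/5):
  M_4 = M₀x/L - M₀  [x>a] = 2·(64/5)/16 - 2 = -2/5 kN·m
Superposition: M = Σ M_i = 59529/125 kN·m ≈ 476.232000 kN·m

M(64/5) = 59529/125 kN·m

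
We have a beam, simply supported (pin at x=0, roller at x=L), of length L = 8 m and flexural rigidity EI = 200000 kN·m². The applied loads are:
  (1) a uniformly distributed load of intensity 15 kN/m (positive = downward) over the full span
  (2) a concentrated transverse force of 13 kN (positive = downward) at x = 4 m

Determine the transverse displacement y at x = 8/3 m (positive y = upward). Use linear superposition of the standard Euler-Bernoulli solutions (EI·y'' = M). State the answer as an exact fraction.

y(8/3) = -2059/506250 m

Load 1 — uniform load w=15 kN/m over full span:
  y_1 = -wx(L³-2Lx²+x³)/(24EI) = -15·(8/3)·(8³-2·8·(8/3)²+(8/3)³)/(24·200000) = -176/50625 m
Load 2 — point force P=13 kN at a=4 m (b=L-a=4):
  y_2 = -Pbx(L²-b²-x²)/(6LEI)  [x≤a] = -13·4·(8/3)·(8²-4²-(8/3)²)/(6·8·200000) = -299/506250 m
Superposition: y = Σ y_i = -2059/506250 m ≈ -0.004067 m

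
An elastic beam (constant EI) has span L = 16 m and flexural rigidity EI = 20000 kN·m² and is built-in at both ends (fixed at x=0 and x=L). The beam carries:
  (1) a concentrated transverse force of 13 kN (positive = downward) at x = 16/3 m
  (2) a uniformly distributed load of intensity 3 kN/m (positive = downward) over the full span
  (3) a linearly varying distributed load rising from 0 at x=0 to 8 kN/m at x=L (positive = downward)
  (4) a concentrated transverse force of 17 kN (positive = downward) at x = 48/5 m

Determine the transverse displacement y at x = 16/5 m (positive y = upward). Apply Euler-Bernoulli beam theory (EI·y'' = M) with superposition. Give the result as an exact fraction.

y(16/5) = -26181632/791015625 m

Load 1 — point force P=13 kN at a=16/3 m (b=L-a=32/3):
  y_1 = -Pb²x²(3aL-(3a+b)x)/(6L³EI)  [x≤a] = -13·(32/3)²·(16/5)²·(3·(16/3)·16-(3·(16/3)+(32/3))·(16/5))/(6·16³·20000) = -6656/1265625 m
Load 2 — uniform load w=3 kN/m over full span:
  y_2 = -wx²(L-x)²/(24EI) = -3·(16/5)²·(16-(16/5))²/(24·20000) = -4096/390625 m
Load 3 — triangular load w₀=8 kN/m (0→w₀ over full span):
  y_3 = -w₀x²(L-x)²(x+2L)/(120LEI) = -8·(16/5)²·(16-(16/5))²·((16/5)+2·16)/(120·16·20000) = -360448/29296875 m
Load 4 — point force P=17 kN at a=48/5 m (b=L-a=32/5):
  y_4 = -Pb²x²(3aL-(3a+b)x)/(6L³EI)  [x≤a] = -17·(32/5)²·(16/5)²·(3·(48/5)·16-(3·(48/5)+(32/5))·(16/5))/(6·16³·20000) = -147968/29296875 m
Superposition: y = Σ y_i = -26181632/791015625 m ≈ -0.033099 m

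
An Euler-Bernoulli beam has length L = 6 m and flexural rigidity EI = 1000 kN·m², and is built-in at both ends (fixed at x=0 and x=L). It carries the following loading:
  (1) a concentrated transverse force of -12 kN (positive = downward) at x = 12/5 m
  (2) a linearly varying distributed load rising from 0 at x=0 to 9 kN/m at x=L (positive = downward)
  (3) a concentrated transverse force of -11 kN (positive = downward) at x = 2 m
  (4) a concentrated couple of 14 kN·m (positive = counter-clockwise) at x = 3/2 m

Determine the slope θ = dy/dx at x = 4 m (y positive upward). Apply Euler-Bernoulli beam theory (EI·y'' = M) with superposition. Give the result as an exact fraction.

θ(4) = -49613/6750000 rad

Load 1 — point force P=-12 kN at a=12/5 m (b=L-a=18/5):
  θ_1 = Pa²(L-x)(2bL-(3b+a)(L-x))/(2L³EI)  [x>a] = (-12)·(12/5)²·(6-4)·(2·(18/5)·6-(3·(18/5)+(12/5))·(6-4))/(2·6³·1000) = -84/15625 rad
Load 2 — triangular load w₀=9 kN/m (0→w₀ over full span):
  θ_2 = -w₀(2x(L-x)(L-2x)(x+2L)+x²(L-x)²)/(120LEI) = -9·(2·4·(6-4)·(6-2·4)·(4+2·6)+4²·(6-4)²)/(120·6·1000) = 7/1250 rad
Load 3 — point force P=-11 kN at a=2 m (b=L-a=4):
  θ_3 = Pa²(L-x)(2bL-(3b+a)(L-x))/(2L³EI)  [x>a] = (-11)·2²·(6-4)·(2·4·6-(3·4+2)·(6-4))/(2·6³·1000) = -11/2700 rad
Load 4 — applied couple M₀=14 kN·m at a=3/2 m (b=L-a=9/2):
  θ_4 = (R_Ax²/2 - M_Ax - M₀(x-a))/EI  [x>a] with R_A=21/8, M_A=-21/8 = ((21/8)·4²/2 - (-21/8)·4 - 14·(4-(3/2)))/1000 = -7/2000 rad
Superposition: θ = Σ θ_i = -49613/6750000 rad ≈ -0.007350 rad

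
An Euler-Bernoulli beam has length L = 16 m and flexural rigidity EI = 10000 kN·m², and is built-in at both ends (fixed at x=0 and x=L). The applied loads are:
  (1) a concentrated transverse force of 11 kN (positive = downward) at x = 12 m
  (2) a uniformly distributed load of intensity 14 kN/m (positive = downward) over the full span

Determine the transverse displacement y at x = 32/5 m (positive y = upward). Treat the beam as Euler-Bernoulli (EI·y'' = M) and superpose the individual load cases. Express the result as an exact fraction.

y(32/5) = -269048/1171875 m

Load 1 — point force P=11 kN at a=12 m (b=L-a=4):
  y_1 = -Pb²x²(3aL-(3a+b)x)/(6L³EI)  [x≤a] = -11·4²·(32/5)²·(3·12·16-(3·12+4)·(32/5))/(6·16³·10000) = -88/9375 m
Load 2 — uniform load w=14 kN/m over full span:
  y_2 = -wx²(L-x)²/(24EI) = -14·(32/5)²·(16-(32/5))²/(24·10000) = -86016/390625 m
Superposition: y = Σ y_i = -269048/1171875 m ≈ -0.229588 m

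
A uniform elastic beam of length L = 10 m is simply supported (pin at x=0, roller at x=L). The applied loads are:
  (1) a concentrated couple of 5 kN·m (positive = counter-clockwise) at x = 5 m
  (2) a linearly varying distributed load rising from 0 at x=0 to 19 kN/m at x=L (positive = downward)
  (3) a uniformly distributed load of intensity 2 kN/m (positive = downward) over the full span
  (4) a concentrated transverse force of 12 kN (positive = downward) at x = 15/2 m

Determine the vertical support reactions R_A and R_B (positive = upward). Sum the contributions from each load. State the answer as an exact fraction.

Load 1 — applied couple M₀=5 kN·m at a=5 m (b=L-a=5):
  R_A = M₀/L = 5/10 = 1/2 kN
  R_B = -M₀/L = -5/10 = -1/2 kN
Load 2 — triangular load w₀=19 kN/m (0→w₀ over full span):
  R_A = w₀L/6 = 19·10/6 = 95/3 kN
  R_B = w₀L/3 = 19·10/3 = 190/3 kN
Load 3 — uniform load w=2 kN/m over full span:
  R_A = wL/2 = 2·10/2 = 10 kN
  R_B = wL/2 = 2·10/2 = 10 kN
Load 4 — point force P=12 kN at a=15/2 m (b=L-a=5/2):
  R_A = Pb/L = 12·(5/2)/10 = 3 kN
  R_B = Pa/L = 12·(15/2)/10 = 9 kN
Superposition: R_A = 271/6 kN, R_B = 491/6 kN

R_A = 271/6 kN, R_B = 491/6 kN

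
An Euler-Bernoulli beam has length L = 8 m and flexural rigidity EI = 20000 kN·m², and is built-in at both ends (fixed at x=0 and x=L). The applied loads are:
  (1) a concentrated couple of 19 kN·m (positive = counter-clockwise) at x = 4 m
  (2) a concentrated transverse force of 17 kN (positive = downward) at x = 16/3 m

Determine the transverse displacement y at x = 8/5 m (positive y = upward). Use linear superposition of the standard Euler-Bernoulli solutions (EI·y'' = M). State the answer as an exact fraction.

Load 1 — applied couple M₀=19 kN·m at a=4 m (b=L-a=4):
  y_1 = (R_Ax³/6 - M_Ax²/2)/EI  [x≤a] with R_A=57/16, M_A=19/4 = ((57/16)·(8/5)³/6 - (19/4)·(8/5)²/2)/20000 = -57/312500 m
Load 2 — point force P=17 kN at a=16/3 m (b=L-a=8/3):
  y_2 = -Pb²x²(3aL-(3a+b)x)/(6L³EI)  [x≤a] = -17·(8/3)²·(8/5)²·(3·(16/3)·8-(3·(16/3)+(8/3))·(8/5))/(6·8³·20000) = -3128/6328125 m
Superposition: y = Σ y_i = -17129/25312500 m ≈ -0.000677 m

y(8/5) = -17129/25312500 m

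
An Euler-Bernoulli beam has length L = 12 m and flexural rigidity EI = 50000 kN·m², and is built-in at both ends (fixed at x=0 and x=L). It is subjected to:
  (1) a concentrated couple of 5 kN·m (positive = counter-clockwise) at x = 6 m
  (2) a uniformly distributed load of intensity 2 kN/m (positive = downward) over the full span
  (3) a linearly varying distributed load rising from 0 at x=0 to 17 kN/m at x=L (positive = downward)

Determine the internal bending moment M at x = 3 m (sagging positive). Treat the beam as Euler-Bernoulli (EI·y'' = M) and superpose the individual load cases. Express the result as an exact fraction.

Load 1 — applied couple M₀=5 kN·m at a=6 m (b=L-a=6):
  M_1 = R_Ax - M_A  [x≤a] with R_A=5/8, M_A=5/4 = (5/8)·3 - (5/4) = 5/8 kN·m
Load 2 — uniform load w=2 kN/m over full span:
  M_2 = wLx/2 - wL²/12 - wx²/2 = 2·12·3/2 - 2·12²/12 - 2·3²/2 = 3 kN·m
Load 3 — triangular load w₀=17 kN/m (0→w₀ over full span):
  M_3 = 3w₀Lx/20 - w₀L²/30 - w₀x³/(6L) = 3·17·12·3/20 - 17·12²/30 - 17·3³/(6·12) = 153/40 kN·m
Superposition: M = Σ M_i = 149/20 kN·m ≈ 7.450000 kN·m

M(3) = 149/20 kN·m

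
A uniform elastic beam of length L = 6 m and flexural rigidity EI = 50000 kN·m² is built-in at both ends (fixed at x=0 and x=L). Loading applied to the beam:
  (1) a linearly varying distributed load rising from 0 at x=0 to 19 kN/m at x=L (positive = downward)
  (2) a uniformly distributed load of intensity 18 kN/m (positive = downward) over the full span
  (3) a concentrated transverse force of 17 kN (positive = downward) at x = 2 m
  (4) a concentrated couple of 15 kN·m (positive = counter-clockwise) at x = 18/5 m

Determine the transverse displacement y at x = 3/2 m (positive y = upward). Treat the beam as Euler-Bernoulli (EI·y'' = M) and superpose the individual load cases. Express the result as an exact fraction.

Load 1 — triangular load w₀=19 kN/m (0→w₀ over full span):
  y_1 = -w₀x²(L-x)²(x+2L)/(120LEI) = -19·(3/2)²·(6-(3/2))²·((3/2)+2·6)/(120·6·50000) = -41553/128000000 m
Load 2 — uniform load w=18 kN/m over full span:
  y_2 = -wx²(L-x)²/(24EI) = -18·(3/2)²·(6-(3/2))²/(24·50000) = -2187/3200000 m
Load 3 — point force P=17 kN at a=2 m (b=L-a=4):
  y_3 = -Pb²x²(3aL-(3a+b)x)/(6L³EI)  [x≤a] = -17·4²·(3/2)²·(3·2·6-(3·2+4)·(3/2))/(6·6³·50000) = -119/600000 m
Load 4 — applied couple M₀=15 kN·m at a=18/5 m (b=L-a=12/5):
  y_4 = (R_Ax³/6 - M_Ax²/2)/EI  [x≤a] with R_A=18/5, M_A=24/5 = ((18/5)·(3/2)³/6 - (24/5)·(3/2)²/2)/50000 = -27/400000 m
Superposition: y = Σ y_i = -489179/384000000 m ≈ -0.001274 m

y(3/2) = -489179/384000000 m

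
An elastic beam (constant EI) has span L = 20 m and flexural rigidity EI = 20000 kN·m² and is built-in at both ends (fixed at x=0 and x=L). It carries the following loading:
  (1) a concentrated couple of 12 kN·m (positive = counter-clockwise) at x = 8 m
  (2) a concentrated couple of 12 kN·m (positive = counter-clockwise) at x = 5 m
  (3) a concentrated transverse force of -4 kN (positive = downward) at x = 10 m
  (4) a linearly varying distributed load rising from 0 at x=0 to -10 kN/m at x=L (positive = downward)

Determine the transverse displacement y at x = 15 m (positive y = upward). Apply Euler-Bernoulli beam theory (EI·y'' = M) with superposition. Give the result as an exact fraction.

Load 1 — applied couple M₀=12 kN·m at a=8 m (b=L-a=12):
  y_1 = (R_Ax³/6 - M_Ax²/2 - M₀(x-a)²/2)/EI  [x>a] with R_A=108/125, M_A=36/25 = ((108/125)·15³/6 - (36/25)·15²/2 - 12·(15-8)²/2)/20000 = 3/2000 m
Load 2 — applied couple M₀=12 kN·m at a=5 m (b=L-a=15):
  y_2 = (R_Ax³/6 - M_Ax²/2 - M₀(x-a)²/2)/EI  [x>a] with R_A=27/40, M_A=-9/4 = ((27/40)·15³/6 - (-9/4)·15²/2 - 12·(15-5)²/2)/20000 = 21/12800 m
Load 3 — point force P=-4 kN at a=10 m (b=L-a=10):
  y_3 = -Pa²(L-x)²(3bL-(3b+a)(L-x))/(6L³EI)  [x>a] = -(-4)·10²·(20-15)²·(3·10·20-(3·10+10)·(20-15))/(6·20³·20000) = 1/240 m
Load 4 — triangular load w₀=-10 kN/m (0→w₀ over full span):
  y_4 = -w₀x²(L-x)²(x+2L)/(120LEI) = -(-10)·15²·(20-15)²·(15+2·20)/(120·20·20000) = 33/512 m
Superposition: y = Σ y_i = 6889/96000 m ≈ 0.071760 m

y(15) = 6889/96000 m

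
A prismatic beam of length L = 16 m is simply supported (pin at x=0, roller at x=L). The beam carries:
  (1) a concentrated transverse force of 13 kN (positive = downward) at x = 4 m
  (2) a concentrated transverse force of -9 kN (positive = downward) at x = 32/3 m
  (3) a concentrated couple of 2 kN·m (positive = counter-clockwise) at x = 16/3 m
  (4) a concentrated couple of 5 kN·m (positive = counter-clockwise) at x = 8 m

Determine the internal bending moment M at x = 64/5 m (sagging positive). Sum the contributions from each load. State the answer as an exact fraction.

M(64/5) = -51/5 kN·m

Load 1 — point force P=13 kN at a=4 m (b=L-a=12):
  M_1 = Pa(L-x)/L  [x>a] = 13·4·(16-(64/5))/16 = 52/5 kN·m
Load 2 — point force P=-9 kN at a=32/3 m (b=L-a=16/3):
  M_2 = Pa(L-x)/L  [x>a] = (-9)·(32/3)·(16-(64/5))/16 = -96/5 kN·m
Load 3 — applied couple M₀=2 kN·m at a=16/3 m (b=L-a=32/3):
  M_3 = M₀x/L - M₀  [x>a] = 2·(64/5)/16 - 2 = -2/5 kN·m
Load 4 — applied couple M₀=5 kN·m at a=8 m (b=L-a=8):
  M_4 = M₀x/L - M₀  [x>a] = 5·(64/5)/16 - 5 = -1 kN·m
Superposition: M = Σ M_i = -51/5 kN·m ≈ -10.200000 kN·m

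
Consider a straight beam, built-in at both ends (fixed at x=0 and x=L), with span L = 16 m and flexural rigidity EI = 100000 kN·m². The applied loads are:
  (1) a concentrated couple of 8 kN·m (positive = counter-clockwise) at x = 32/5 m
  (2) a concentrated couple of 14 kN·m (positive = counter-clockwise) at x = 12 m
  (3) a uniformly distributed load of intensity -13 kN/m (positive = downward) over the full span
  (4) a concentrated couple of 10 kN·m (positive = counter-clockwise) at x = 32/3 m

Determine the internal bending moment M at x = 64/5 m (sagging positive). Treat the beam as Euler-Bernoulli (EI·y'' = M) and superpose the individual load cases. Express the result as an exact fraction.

M(64/5) = 8723/3000 kN·m

Load 1 — applied couple M₀=8 kN·m at a=32/5 m (b=L-a=48/5):
  M_1 = R_Ax - M_A - M₀  [x>a] with R_A=18/25, M_A=24/25 = (18/25)·(64/5) - (24/25) - 8 = 32/125 kN·m
Load 2 — applied couple M₀=14 kN·m at a=12 m (b=L-a=4):
  M_2 = R_Ax - M_A - M₀  [x>a] with R_A=63/64, M_A=35/8 = (63/64)·(64/5) - (35/8) - 14 = -231/40 kN·m
Load 3 — uniform load w=-13 kN/m over full span:
  M_3 = wLx/2 - wL²/12 - wx²/2 = (-13)·16·(64/5)/2 - (-13)·16²/12 - (-13)·(64/5)²/2 = 832/75 kN·m
Load 4 — applied couple M₀=10 kN·m at a=32/3 m (b=L-a=16/3):
  M_4 = R_Ax - M_A - M₀  [x>a] with R_A=5/6, M_A=10/3 = (5/6)·(64/5) - (10/3) - 10 = -8/3 kN·m
Superposition: M = Σ M_i = 8723/3000 kN·m ≈ 2.907667 kN·m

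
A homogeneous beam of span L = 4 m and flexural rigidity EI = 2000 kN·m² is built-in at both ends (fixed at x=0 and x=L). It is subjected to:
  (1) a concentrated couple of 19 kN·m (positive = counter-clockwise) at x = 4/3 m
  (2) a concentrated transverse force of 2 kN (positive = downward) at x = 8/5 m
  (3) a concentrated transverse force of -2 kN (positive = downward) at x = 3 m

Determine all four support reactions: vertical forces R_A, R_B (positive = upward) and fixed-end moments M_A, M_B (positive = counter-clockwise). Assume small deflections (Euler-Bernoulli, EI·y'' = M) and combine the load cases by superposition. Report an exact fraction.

R_A = 43901/6000 kN, M_A = 777/1000 kN·m, R_B = -43901/6000 kN, M_B = 20071/3000 kN·m

Load 1 — applied couple M₀=19 kN·m at a=4/3 m (b=L-a=8/3):
  R_A = 6M₀ab/L³ = 6·19·(4/3)·(8/3)/4³ = 19/3 kN
  M_A = M₀b(2a-b)/L² = 19·(8/3)·(2·(4/3)-(8/3))/4² = 0 kN·m
  R_B = -6M₀ab/L³ = -6·19·(4/3)·(8/3)/4³ = -19/3 kN
  M_B = M₀a(2b-a)/L² = 19·(4/3)·(2·(8/3)-(4/3))/4² = 19/3 kN·m
Load 2 — point force P=2 kN at a=8/5 m (b=L-a=12/5):
  R_A = Pb²(3a+b)/L³ = 2·(12/5)²·(3·(8/5)+(12/5))/4³ = 162/125 kN
  M_A = Pab²/L² = 2·(8/5)·(12/5)²/4² = 144/125 kN·m
  R_B = Pa²(a+3b)/L³ = 2·(8/5)²·((8/5)+3·(12/5))/4³ = 88/125 kN
  M_B = -Pa²b/L² = -2·(8/5)²·(12/5)/4² = -96/125 kN·m
Load 3 — point force P=-2 kN at a=3 m (b=L-a=1):
  R_A = Pb²(3a+b)/L³ = (-2)·1²·(3·3+1)/4³ = -5/16 kN
  M_A = Pab²/L² = (-2)·3·1²/4² = -3/8 kN·m
  R_B = Pa²(a+3b)/L³ = (-2)·3²·(3+3·1)/4³ = -27/16 kN
  M_B = -Pa²b/L² = -(-2)·3²·1/4² = 9/8 kN·m
Superposition: R_A = 43901/6000 kN, M_A = 777/1000 kN·m, R_B = -43901/6000 kN, M_B = 20071/3000 kN·m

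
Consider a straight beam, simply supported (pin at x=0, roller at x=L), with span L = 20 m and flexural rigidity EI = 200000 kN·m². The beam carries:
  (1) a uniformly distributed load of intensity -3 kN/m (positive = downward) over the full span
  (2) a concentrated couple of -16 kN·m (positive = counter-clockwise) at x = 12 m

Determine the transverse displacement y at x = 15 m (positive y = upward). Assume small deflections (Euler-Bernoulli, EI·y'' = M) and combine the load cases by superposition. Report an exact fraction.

Load 1 — uniform load w=-3 kN/m over full span:
  y_1 = -wx(L³-2Lx²+x³)/(24EI) = -(-3)·15·(20³-2·20·15²+15³)/(24·200000) = 57/2560 m
Load 2 — applied couple M₀=-16 kN·m at a=12 m (b=L-a=8):
  y_2 = (M₀x³/(6L)-M₀(x-a)²/2+C₁x)/EI  [x>a] with C₁=M₀(3b²-L²)/(6L)=416/15 = ((-16)·15³/(6·20)-(-16)·(15-12)²/2+(416/15)·15)/200000 = 19/100000 m
Superposition: y = Σ y_i = 35929/1600000 m ≈ 0.022456 m

y(15) = 35929/1600000 m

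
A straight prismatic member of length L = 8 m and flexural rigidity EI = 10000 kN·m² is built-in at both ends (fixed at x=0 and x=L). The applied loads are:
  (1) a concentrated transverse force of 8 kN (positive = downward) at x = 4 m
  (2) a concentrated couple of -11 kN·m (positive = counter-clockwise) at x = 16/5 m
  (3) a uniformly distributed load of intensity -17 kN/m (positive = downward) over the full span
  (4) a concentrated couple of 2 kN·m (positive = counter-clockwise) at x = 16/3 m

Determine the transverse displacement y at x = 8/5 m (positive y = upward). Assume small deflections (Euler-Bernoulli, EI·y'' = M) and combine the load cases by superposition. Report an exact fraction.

y(8/5) = 116854/17578125 m

Load 1 — point force P=8 kN at a=4 m (b=L-a=4):
  y_1 = -Pb²x²(3aL-(3a+b)x)/(6L³EI)  [x≤a] = -8·4²·(8/5)²·(3·4·8-(3·4+4)·(8/5))/(6·8³·10000) = -176/234375 m
Load 2 — applied couple M₀=-11 kN·m at a=16/5 m (b=L-a=24/5):
  y_2 = (R_Ax³/6 - M_Ax²/2)/EI  [x≤a] with R_A=-99/50, M_A=-33/25 = ((-99/50)·(8/5)³/6 - (-33/25)·(8/5)²/2)/10000 = 66/1953125 m
Load 3 — uniform load w=-17 kN/m over full span:
  y_3 = -wx²(L-x)²/(24EI) = -(-17)·(8/5)²·(8-(8/5))²/(24·10000) = 8704/1171875 m
Load 4 — applied couple M₀=2 kN·m at a=16/3 m (b=L-a=8/3):
  y_4 = (R_Ax³/6 - M_Ax²/2)/EI  [x≤a] with R_A=1/3, M_A=2/3 = ((1/3)·(8/5)³/6 - (2/3)·(8/5)²/2)/10000 = -44/703125 m
Superposition: y = Σ y_i = 116854/17578125 m ≈ 0.006648 m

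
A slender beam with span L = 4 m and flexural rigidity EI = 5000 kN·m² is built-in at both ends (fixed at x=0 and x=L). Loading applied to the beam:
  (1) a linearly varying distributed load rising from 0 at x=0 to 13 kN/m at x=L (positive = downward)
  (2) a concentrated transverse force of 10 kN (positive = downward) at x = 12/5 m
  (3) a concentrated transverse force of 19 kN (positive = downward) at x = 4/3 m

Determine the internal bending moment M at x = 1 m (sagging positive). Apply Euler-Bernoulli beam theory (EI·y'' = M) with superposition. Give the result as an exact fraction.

Load 1 — triangular load w₀=13 kN/m (0→w₀ over full span):
  M_1 = 3w₀Lx/20 - w₀L²/30 - w₀x³/(6L) = 3·13·4·1/20 - 13·4²/30 - 13·1³/(6·4) = 13/40 kN·m
Load 2 — point force P=10 kN at a=12/5 m (b=L-a=8/5):
  M_2 = Pb²(3a+b)x/L³ - Pab²/L²  [x≤a] = 10·(8/5)²·(3·(12/5)+(8/5))·1/4³ - 10·(12/5)·(8/5)²/4² = -8/25 kN·m
Load 3 — point force P=19 kN at a=4/3 m (b=L-a=8/3):
  M_3 = Pb²(3a+b)x/L³ - Pab²/L²  [x≤a] = 19·(8/3)²·(3·(4/3)+(8/3))·1/4³ - 19·(4/3)·(8/3)²/4² = 76/27 kN·m
Superposition: M = Σ M_i = 15227/5400 kN·m ≈ 2.819815 kN·m

M(1) = 15227/5400 kN·m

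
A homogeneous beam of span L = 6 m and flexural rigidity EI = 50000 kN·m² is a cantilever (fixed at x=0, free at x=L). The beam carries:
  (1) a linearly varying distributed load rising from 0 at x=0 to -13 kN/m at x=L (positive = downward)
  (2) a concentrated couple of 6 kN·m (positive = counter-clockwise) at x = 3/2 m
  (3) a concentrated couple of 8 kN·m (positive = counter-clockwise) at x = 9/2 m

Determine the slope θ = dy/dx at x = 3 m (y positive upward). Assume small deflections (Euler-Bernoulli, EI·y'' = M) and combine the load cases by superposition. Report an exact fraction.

Load 1 — triangular load w₀=-13 kN/m (0→w₀ over full span):
  θ_1 = (w₀Lx²/4-w₀L²x/3-w₀x⁴/(24L))/EI = ((-13)·6·3²/4-(-13)·6²·3/3-(-13)·3⁴/(24·6))/50000 = 4797/800000 rad
Load 2 — applied couple M₀=6 kN·m at a=3/2 m (b=L-a=9/2):
  θ_2 = M₀a/EI  [x>a] = 6·(3/2)/50000 = 9/50000 rad
Load 3 — applied couple M₀=8 kN·m at a=9/2 m (b=L-a=3/2):
  θ_3 = M₀x/EI  [x≤a] = 8·3/50000 = 3/6250 rad
Superposition: θ = Σ θ_i = 213/32000 rad ≈ 0.006656 rad

θ(3) = 213/32000 rad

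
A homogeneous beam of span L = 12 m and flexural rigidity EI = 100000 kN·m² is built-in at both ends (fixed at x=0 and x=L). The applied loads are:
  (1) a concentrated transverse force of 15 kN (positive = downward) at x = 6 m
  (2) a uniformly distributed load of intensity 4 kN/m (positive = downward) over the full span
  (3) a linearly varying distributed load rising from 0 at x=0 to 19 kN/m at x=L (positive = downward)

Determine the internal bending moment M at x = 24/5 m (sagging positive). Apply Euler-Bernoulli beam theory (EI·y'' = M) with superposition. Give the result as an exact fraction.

M(24/5) = 19599/250 kN·m

Load 1 — point force P=15 kN at a=6 m (b=L-a=6):
  M_1 = Pb²(3a+b)x/L³ - Pab²/L²  [x≤a] = 15·6²·(3·6+6)·(24/5)/12³ - 15·6·6²/12² = 27/2 kN·m
Load 2 — uniform load w=4 kN/m over full span:
  M_2 = wLx/2 - wL²/12 - wx²/2 = 4·12·(24/5)/2 - 4·12²/12 - 4·(24/5)²/2 = 528/25 kN·m
Load 3 — triangular load w₀=19 kN/m (0→w₀ over full span):
  M_3 = 3w₀Lx/20 - w₀L²/30 - w₀x³/(6L) = 3·19·12·(24/5)/20 - 19·12²/30 - 19·(24/5)³/(6·12) = 5472/125 kN·m
Superposition: M = Σ M_i = 19599/250 kN·m ≈ 78.396000 kN·m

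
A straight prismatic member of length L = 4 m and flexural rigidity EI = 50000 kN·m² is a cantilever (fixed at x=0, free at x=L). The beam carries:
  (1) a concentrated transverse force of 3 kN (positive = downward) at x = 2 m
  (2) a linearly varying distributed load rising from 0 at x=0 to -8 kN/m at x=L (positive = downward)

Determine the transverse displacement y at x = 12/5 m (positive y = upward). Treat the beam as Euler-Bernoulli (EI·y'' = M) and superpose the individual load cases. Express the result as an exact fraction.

Load 1 — point force P=3 kN at a=2 m (b=L-a=2):
  y_1 = -Pa²(3x-a)/(6EI)  [x>a] = -3·2²·(3·(12/5)-2)/(6·50000) = -13/62500 m
Load 2 — triangular load w₀=-8 kN/m (0→w₀ over full span):
  y_2 = (w₀Lx³/12-w₀L²x²/6-w₀x⁵/(120L))/EI = ((-8)·4·(12/5)³/12-(-8)·4²·(12/5)²/6-(-8)·(12/5)⁵/(120·4))/50000 = 85296/48828125 m
Superposition: y = Σ y_i = 300559/195312500 m ≈ 0.001539 m

y(12/5) = 300559/195312500 m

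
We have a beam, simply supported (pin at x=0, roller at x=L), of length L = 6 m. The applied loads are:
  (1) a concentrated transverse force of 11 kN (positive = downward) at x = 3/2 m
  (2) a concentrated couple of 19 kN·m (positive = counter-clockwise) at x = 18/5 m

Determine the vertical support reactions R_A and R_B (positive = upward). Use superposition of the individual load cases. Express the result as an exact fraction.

R_A = 137/12 kN, R_B = -5/12 kN

Load 1 — point force P=11 kN at a=3/2 m (b=L-a=9/2):
  R_A = Pb/L = 11·(9/2)/6 = 33/4 kN
  R_B = Pa/L = 11·(3/2)/6 = 11/4 kN
Load 2 — applied couple M₀=19 kN·m at a=18/5 m (b=L-a=12/5):
  R_A = M₀/L = 19/6 kN
  R_B = -M₀/L = -19/6 kN
Superposition: R_A = 137/12 kN, R_B = -5/12 kN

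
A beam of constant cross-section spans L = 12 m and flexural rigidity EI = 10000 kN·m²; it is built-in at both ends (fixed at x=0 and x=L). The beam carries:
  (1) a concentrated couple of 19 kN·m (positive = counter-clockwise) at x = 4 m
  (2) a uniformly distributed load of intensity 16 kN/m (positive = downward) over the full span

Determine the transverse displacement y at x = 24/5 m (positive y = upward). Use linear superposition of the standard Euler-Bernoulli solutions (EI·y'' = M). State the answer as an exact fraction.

y(24/5) = -59643/781250 m

Load 1 — applied couple M₀=19 kN·m at a=4 m (b=L-a=8):
  y_1 = (R_Ax³/6 - M_Ax²/2 - M₀(x-a)²/2)/EI  [x>a] with R_A=19/9, M_A=0 = ((19/9)·(24/5)³/6 - 0·(24/5)²/2 - 19·((24/5)-4)²/2)/10000 = 513/156250 m
Load 2 — uniform load w=16 kN/m over full span:
  y_2 = -wx²(L-x)²/(24EI) = -16·(24/5)²·(12-(24/5))²/(24·10000) = -31104/390625 m
Superposition: y = Σ y_i = -59643/781250 m ≈ -0.076343 m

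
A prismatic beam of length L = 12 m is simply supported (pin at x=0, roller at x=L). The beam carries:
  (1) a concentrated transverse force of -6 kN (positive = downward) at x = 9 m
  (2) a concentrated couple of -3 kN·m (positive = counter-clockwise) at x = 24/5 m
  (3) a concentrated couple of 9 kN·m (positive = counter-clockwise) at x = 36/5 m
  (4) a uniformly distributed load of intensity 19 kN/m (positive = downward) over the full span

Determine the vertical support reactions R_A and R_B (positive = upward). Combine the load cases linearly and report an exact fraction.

R_A = 113 kN, R_B = 109 kN

Load 1 — point force P=-6 kN at a=9 m (b=L-a=3):
  R_A = Pb/L = (-6)·3/12 = -3/2 kN
  R_B = Pa/L = (-6)·9/12 = -9/2 kN
Load 2 — applied couple M₀=-3 kN·m at a=24/5 m (b=L-a=36/5):
  R_A = M₀/L = (-3)/12 = -1/4 kN
  R_B = -M₀/L = -(-3)/12 = 1/4 kN
Load 3 — applied couple M₀=9 kN·m at a=36/5 m (b=L-a=24/5):
  R_A = M₀/L = 9/12 = 3/4 kN
  R_B = -M₀/L = -9/12 = -3/4 kN
Load 4 — uniform load w=19 kN/m over full span:
  R_A = wL/2 = 19·12/2 = 114 kN
  R_B = wL/2 = 19·12/2 = 114 kN
Superposition: R_A = 113 kN, R_B = 109 kN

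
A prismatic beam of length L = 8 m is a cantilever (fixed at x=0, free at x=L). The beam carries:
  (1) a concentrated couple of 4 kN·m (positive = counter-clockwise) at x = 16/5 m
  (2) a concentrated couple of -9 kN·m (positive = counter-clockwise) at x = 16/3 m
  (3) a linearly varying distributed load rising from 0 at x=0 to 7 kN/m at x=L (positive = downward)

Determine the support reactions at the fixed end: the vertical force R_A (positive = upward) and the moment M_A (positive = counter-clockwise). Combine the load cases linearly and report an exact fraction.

R_A = 28 kN, M_A = 463/3 kN·m

Load 1 — applied couple M₀=4 kN·m at a=16/5 m (b=L-a=24/5):
  R_A = 0 kN
  M_A = -M₀ = -4 kN·m
Load 2 — applied couple M₀=-9 kN·m at a=16/3 m (b=L-a=8/3):
  R_A = 0 kN
  M_A = -M₀ = -(-9) = 9 kN·m
Load 3 — triangular load w₀=7 kN/m (0→w₀ over full span):
  R_A = w₀L/2 = 7·8/2 = 28 kN
  M_A = w₀L²/3 = 7·8²/3 = 448/3 kN·m
Superposition: R_A = 28 kN, M_A = 463/3 kN·m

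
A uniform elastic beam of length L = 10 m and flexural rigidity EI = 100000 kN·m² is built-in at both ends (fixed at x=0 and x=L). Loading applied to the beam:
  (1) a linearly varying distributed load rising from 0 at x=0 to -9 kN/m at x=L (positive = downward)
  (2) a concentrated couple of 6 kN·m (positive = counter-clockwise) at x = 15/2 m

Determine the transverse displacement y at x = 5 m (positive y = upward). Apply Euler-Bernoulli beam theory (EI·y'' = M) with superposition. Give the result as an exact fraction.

y(5) = 69/64000 m

Load 1 — triangular load w₀=-9 kN/m (0→w₀ over full span):
  y_1 = -w₀x²(L-x)²(x+2L)/(120LEI) = -(-9)·5²·(10-5)²·(5+2·10)/(120·10·100000) = 3/2560 m
Load 2 — applied couple M₀=6 kN·m at a=15/2 m (b=L-a=5/2):
  y_2 = (R_Ax³/6 - M_Ax²/2)/EI  [x≤a] with R_A=27/40, M_A=15/8 = ((27/40)·5³/6 - (15/8)·5²/2)/100000 = -3/32000 m
Superposition: y = Σ y_i = 69/64000 m ≈ 0.001078 m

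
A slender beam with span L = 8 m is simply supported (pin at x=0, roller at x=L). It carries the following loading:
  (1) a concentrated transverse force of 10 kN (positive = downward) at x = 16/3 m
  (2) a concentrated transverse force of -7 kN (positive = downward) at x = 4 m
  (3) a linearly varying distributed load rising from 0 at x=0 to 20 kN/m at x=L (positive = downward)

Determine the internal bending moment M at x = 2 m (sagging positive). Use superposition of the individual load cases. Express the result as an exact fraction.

Load 1 — point force P=10 kN at a=16/3 m (b=L-a=8/3):
  M_1 = Pbx/L  [x≤a] = 10·(8/3)·2/8 = 20/3 kN·m
Load 2 — point force P=-7 kN at a=4 m (b=L-a=4):
  M_2 = Pbx/L  [x≤a] = (-7)·4·2/8 = -7 kN·m
Load 3 — triangular load w₀=20 kN/m (0→w₀ over full span):
  M_3 = w₀Lx/6 - w₀x³/(6L) = 20·8·2/6 - 20·2³/(6·8) = 50 kN·m
Superposition: M = Σ M_i = 149/3 kN·m ≈ 49.666667 kN·m

M(2) = 149/3 kN·m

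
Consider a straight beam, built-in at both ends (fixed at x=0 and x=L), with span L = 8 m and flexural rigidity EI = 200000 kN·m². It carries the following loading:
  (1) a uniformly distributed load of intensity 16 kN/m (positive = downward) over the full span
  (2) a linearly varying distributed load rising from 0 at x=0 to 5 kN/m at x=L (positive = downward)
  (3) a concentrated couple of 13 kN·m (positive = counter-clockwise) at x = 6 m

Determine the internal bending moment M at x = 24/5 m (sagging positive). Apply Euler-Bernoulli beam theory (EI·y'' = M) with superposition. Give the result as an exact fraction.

M(24/5) = 19549/400 kN·m

Load 1 — uniform load w=16 kN/m over full span:
  M_1 = wLx/2 - wL²/12 - wx²/2 = 16·8·(24/5)/2 - 16·8²/12 - 16·(24/5)²/2 = 2816/75 kN·m
Load 2 — triangular load w₀=5 kN/m (0→w₀ over full span):
  M_2 = 3w₀Lx/20 - w₀L²/30 - w₀x³/(6L) = 3·5·8·(24/5)/20 - 5·8²/30 - 5·(24/5)³/(6·8) = 496/75 kN·m
Load 3 — applied couple M₀=13 kN·m at a=6 m (b=L-a=2):
  M_3 = R_Ax - M_A  [x≤a] with R_A=117/64, M_A=65/16 = (117/64)·(24/5) - (65/16) = 377/80 kN·m
Superposition: M = Σ M_i = 19549/400 kN·m ≈ 48.872500 kN·m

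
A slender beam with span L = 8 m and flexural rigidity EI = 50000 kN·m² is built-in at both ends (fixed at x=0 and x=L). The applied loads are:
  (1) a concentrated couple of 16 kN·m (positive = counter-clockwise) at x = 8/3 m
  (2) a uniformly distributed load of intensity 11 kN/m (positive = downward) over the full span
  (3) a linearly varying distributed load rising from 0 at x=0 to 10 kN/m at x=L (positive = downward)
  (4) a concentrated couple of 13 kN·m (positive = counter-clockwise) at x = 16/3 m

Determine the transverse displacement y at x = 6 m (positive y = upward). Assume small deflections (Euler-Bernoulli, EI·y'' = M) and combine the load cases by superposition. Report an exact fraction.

Load 1 — applied couple M₀=16 kN·m at a=8/3 m (b=L-a=16/3):
  y_1 = (R_Ax³/6 - M_Ax²/2 - M₀(x-a)²/2)/EI  [x>a] with R_A=8/3, M_A=0 = ((8/3)·6³/6 - 0·6²/2 - 16·(6-(8/3))²/2)/50000 = 4/28125 m
Load 2 — uniform load w=11 kN/m over full span:
  y_2 = -wx²(L-x)²/(24EI) = -11·6²·(8-6)²/(24·50000) = -33/25000 m
Load 3 — triangular load w₀=10 kN/m (0→w₀ over full span):
  y_3 = -w₀x²(L-x)²(x+2L)/(120LEI) = -10·6²·(8-6)²·(6+2·8)/(120·8·50000) = -33/50000 m
Load 4 — applied couple M₀=13 kN·m at a=16/3 m (b=L-a=8/3):
  y_4 = (R_Ax³/6 - M_Ax²/2 - M₀(x-a)²/2)/EI  [x>a] with R_A=13/6, M_A=13/3 = ((13/6)·6³/6 - (13/3)·6²/2 - 13·(6-(16/3))²/2)/50000 = -13/225000 m
Superposition: y = Σ y_i = -853/450000 m ≈ -0.001896 m

y(6) = -853/450000 m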